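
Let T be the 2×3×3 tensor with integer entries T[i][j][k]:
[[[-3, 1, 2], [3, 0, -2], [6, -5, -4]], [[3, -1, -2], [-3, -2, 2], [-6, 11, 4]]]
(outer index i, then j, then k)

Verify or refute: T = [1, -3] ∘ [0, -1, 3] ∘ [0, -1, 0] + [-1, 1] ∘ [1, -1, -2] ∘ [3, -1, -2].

Yes

Reconstruct entrywise from the claimed factors. For example, T[1,2,2] = 4 and Σₗ aₗ[1]bₗ[2]cₗ[2] = (-3)·(3)·(0) + (1)·(-2)·(-2) = 4; checking all 18 entries, every one matches. The claim holds.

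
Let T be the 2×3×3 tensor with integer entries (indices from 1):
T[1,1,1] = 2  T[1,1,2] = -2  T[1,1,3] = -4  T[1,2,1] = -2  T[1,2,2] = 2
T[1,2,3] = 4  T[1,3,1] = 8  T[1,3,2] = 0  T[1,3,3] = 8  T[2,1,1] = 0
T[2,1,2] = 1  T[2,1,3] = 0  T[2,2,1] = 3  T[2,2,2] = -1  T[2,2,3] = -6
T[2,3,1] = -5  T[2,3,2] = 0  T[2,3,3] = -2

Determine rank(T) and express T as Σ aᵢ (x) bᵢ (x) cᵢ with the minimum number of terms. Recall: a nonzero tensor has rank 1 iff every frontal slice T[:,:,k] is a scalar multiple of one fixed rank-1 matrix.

rank(T) = 3

Lower bound: the mode-3 unfolding of T (rows indexed by k, columns by (i,j) = (1,1), (1,2), (1,3), (2,1), (2,2), (2,3)) is [[2, -2, 8, 0, 3, -5], [-2, 2, 0, 1, -1, 0], [-4, 4, 8, 0, -6, -2]].
There the 3×3 minor on rows k ∈ {1, 2, 3}, columns (i,j) ∈ {(1,1), (1,3), (2,1)} is det [[2, 8, 0], [-2, 0, 1], [-4, 8, 0]] = -48 ≠ 0, so this unfolding has rank ≥ 3; CP rank is at least every unfolding rank, so rank(T) ≥ 3. (Flattening ranks never certify an upper bound on CP rank; for that we must actually write T with 3 rank-1 terms.)
Upper bound: T is a sum of 3 rank-1 terms, T = [0, 1] (x) [1, 2, -1] (x) [1, 0, -2] + [2, -1] (x) [0, 0, 1] (x) [4, 0, 4] + [2, -1] (x) [1, -1, 0] (x) [1, -1, -2] (written with every a and b primitive with positive leading entry and the scale carried by c; CP decompositions are not unique, and this one is verified by expanding entrywise), so rank(T) ≤ 3.
These bounds meet, so rank(T) = 3.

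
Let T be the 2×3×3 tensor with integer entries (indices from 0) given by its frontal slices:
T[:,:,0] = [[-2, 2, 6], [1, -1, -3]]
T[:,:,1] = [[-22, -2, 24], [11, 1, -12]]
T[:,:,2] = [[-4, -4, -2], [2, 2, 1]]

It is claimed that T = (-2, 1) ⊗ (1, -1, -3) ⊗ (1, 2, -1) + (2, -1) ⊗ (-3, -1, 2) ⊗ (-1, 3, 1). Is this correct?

Reconstruct entry (0,0,0) from the claimed factors: Σₗ aₗ[0]bₗ[0]cₗ[0] = (-2)·(1)·(1) + (2)·(-3)·(-1) = 4, but T[0,0,0] = -2. The claim is false.

No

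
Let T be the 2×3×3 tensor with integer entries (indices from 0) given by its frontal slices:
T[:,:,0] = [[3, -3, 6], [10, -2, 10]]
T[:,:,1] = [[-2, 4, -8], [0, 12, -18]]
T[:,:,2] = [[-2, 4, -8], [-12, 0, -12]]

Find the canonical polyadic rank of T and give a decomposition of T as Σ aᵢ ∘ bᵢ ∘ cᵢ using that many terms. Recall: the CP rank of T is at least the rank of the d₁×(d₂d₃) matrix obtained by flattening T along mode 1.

rank(T) = 3

Lower bound: in the mode-3 unfolding of T (rows indexed by k, columns by (i,j)) the 3×3 minor on rows k ∈ {0, 1, 2}, columns (i,j) ∈ {(0,0), (0,1), (1,0)} is det [[3, -3, 10], [-2, 4, 0], [-2, 4, -12]] = -72 ≠ 0, so that unfolding has rank ≥ 3 and hence rank(T) ≥ 3 (CP rank is at least every unfolding rank, though it can be larger).
Upper bound: T is a sum of 3 rank-1 terms, T = [0, 1] ∘ [2, 2, -1] ∘ [2, 2, -4] + [1, 2] ∘ [1, 1, -2] ∘ [-1, 2, 2] + [1, 2] ∘ [2, -1, 2] ∘ [2, -2, -2] (written with every a and b primitive with positive leading entry and the scale carried by c; CP decompositions are not unique, and this one is verified by expanding entrywise), so rank(T) ≤ 3.
These bounds meet, so rank(T) = 3.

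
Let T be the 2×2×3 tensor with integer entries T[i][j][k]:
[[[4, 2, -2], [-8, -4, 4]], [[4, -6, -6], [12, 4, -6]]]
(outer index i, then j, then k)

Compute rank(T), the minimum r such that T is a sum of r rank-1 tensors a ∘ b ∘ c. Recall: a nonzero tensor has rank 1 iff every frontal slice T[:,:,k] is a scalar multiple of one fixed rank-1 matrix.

3

Lower bound: the mode-3 unfolding of T (rows indexed by k, columns by (i,j) = (0,0), (0,1), (1,0), (1,1)) is [[4, -8, 4, 12], [2, -4, -6, 4], [-2, 4, -6, -6]].
There the 3×3 minor on rows k ∈ {0, 1, 2}, columns (i,j) ∈ {(0,0), (1,0), (1,1)} is det [[4, 4, 12], [2, -6, 4], [-2, -6, -6]] = -32 ≠ 0, so this unfolding has rank ≥ 3; CP rank is at least every unfolding rank, so rank(T) ≥ 3. (Flattening ranks never certify an upper bound on CP rank; for that we must actually write T with 3 rank-1 terms.)
Upper bound: T is a sum of 3 rank-1 terms, T = (0, 1) ∘ (0, 1) ∘ (0, 2, 2) + (0, 1) ∘ (2, 1) ∘ (4, -2, -4) + (1, -1) ∘ (1, -2) ∘ (4, 2, -2) (written with every a and b primitive with positive leading entry and the scale carried by c; CP decompositions are not unique, and this one is verified by expanding entrywise), so rank(T) ≤ 3.
These bounds meet, so rank(T) = 3.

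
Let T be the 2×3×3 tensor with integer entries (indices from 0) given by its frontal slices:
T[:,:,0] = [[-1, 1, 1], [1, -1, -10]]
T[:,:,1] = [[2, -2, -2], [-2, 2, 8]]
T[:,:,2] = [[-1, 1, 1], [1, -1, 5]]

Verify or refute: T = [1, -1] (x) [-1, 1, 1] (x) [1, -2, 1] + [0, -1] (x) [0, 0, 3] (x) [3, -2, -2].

Yes

Reconstruct entrywise from the claimed factors. For example, T[0,1,2] = 1 and Σₗ aₗ[0]bₗ[1]cₗ[2] = (1)·(1)·(1) + (0)·(0)·(-2) = 1; checking all 18 entries, every one matches. The claim holds.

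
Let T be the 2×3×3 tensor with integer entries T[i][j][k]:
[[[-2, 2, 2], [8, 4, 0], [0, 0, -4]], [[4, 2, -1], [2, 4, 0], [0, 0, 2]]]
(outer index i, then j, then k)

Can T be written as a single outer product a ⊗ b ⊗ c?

No

The mode-3 unfolding of T (rows indexed by k, columns by (i,j) = (0,0), (0,1), (0,2), (1,0), (1,1), (1,2)) is [[-2, 8, 0, 4, 2, 0], [2, 4, 0, 2, 4, 0], [2, 0, -4, -1, 0, 2]].
There the 3×3 minor on rows k ∈ {0, 1, 2}, columns (i,j) ∈ {(0,0), (0,1), (0,2)} is det [[-2, 8, 0], [2, 4, 0], [2, 0, -4]] = 96 ≠ 0, so this unfolding has rank ≥ 3; CP rank is at least every unfolding rank, so rank(T) ≥ 3.
In particular rank(T) ≥ 3 > 1, so T is not rank-1.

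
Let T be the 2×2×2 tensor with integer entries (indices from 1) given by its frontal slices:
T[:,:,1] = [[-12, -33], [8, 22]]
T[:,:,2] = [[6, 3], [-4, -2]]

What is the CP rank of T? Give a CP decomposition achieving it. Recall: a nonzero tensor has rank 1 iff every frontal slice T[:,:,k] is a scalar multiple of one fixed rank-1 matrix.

rank(T) = 2

Lower bound: the mode-2 unfolding of T (rows indexed by j, columns by (i,k) = (1,1), (1,2), (2,1), (2,2)) is [[-12, 6, 8, -4], [-33, 3, 22, -2]].
There the 2×2 minor on rows j ∈ {1, 2}, columns (i,k) ∈ {(1,1), (1,2)} is det [[-12, 6], [-33, 3]] = 162 ≠ 0, so this unfolding has rank ≥ 2; CP rank is at least every unfolding rank, so rank(T) ≥ 2. (Unfolding ranks only ever bound the CP rank from below — rank(T) can be strictly larger than all of them — so the matching upper bound has to come from an explicit 2-term decomposition.)
Upper bound — finding two terms. Every mode-1 slice of T is a multiple of one matrix: T[i,:,:] = a[i]·M with a = [3, -2] and M = [[-4, 2], [-11, 1]] (rows indexed by j, columns by k). So it suffices to write M as a sum of two rank-1 matrices.
Splitting M by its rows (j = 1, 2), M = [1, 0][-4, 2]ᵀ + [0, 1][-11, 1]ᵀ.
Hence T = [3, -2] ⊗ [1, 0] ⊗ [-4, 2] + [3, -2] ⊗ [0, 1] ⊗ [-11, 1], so rank(T) ≤ 2.
These bounds meet, so rank(T) = 2.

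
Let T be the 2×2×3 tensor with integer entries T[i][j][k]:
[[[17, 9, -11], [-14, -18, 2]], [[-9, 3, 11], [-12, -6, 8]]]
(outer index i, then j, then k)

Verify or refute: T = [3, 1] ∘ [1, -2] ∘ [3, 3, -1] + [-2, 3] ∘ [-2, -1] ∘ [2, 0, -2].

Reconstruct entrywise from the claimed factors. For example, T[1,0,1] = 3 and Σₗ aₗ[1]bₗ[0]cₗ[1] = (1)·(1)·(3) + (3)·(-2)·(0) = 3; checking all 12 entries, every one matches. The claim holds.

Yes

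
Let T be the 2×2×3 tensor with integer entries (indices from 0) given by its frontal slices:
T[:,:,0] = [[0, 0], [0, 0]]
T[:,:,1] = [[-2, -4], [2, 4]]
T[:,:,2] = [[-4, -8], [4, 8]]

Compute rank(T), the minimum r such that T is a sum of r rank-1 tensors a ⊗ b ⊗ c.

Lower bound: T ≠ 0 (e.g. T[0,0,1] = -2), so rank(T) ≥ 1.
Upper bound: the mode-1 fibre T[:,0,1] = [-2, 2] gives a = [1, -1] (primitive direction); the mode-2 fibre T[0,:,1] = [-2, -4] gives b = [1, 2]; then c[k] = T[0,0,k] / (a[0]·b[0]) = [0, -2, -4] / 1 = [0, -2, -4].
Expanding [1, -1] ⊗ [1, 2] ⊗ [0, -2, -4] reproduces all 12 entries of T, so T = [1, -1] ⊗ [1, 2] ⊗ [0, -2, -4] and rank(T) ≤ 1.
These bounds meet, so rank(T) = 1.

1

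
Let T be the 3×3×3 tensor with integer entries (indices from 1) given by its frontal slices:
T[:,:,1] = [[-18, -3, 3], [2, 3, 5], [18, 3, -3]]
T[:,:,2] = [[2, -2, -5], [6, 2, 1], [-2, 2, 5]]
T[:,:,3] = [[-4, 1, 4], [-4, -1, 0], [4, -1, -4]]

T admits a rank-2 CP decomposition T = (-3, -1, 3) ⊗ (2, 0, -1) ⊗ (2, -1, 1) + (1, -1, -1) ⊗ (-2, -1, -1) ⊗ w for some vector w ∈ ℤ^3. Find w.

Subtract the known terms from T to get the rank-1 residual R = (1, -1, -1) ⊗ (-2, -1, -1) ⊗ w, so R[i,j,k] = a[i]·b[j]·w[k]. Pick indices with nonzero a[1]·b[1] = (1)·(-2) = -2. Only the fibre through (1,1,·) is needed: R[1,1,:] = T[1,1,:] − Σₗ aₗ[1]bₗ[1]cₗ = [-18, 2, -4] − (-3)·(2)·(2, -1, 1) = [-6, -4, 2]. Then w[k] = R[1,1,k] / -2 for each k, giving w = [-6, -4, 2] / -2 = (3, 2, -1).

w = (3, 2, -1)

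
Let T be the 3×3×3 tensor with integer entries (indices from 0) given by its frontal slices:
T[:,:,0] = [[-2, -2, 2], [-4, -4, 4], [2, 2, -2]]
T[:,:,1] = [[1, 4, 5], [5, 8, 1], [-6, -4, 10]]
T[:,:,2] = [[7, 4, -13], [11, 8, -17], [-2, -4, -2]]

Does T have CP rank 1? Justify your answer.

No

The mode-1 unfolding of T (rows indexed by i, columns by (j,k) = (0,0), (0,1), (0,2), (1,0), (1,1), (1,2), (2,0), (2,1), (2,2)) is [[-2, 1, 7, -2, 4, 4, 2, 5, -13], [-4, 5, 11, -4, 8, 8, 4, 1, -17], [2, -6, -2, 2, -4, -4, -2, 10, -2]].
There the 2×2 minor on rows i ∈ {0, 1}, columns (j,k) ∈ {(0,0), (0,1)} is det [[-2, 1], [-4, 5]] = -6 ≠ 0, so this unfolding has rank ≥ 2; CP rank is at least every unfolding rank, so rank(T) ≥ 2.
In particular rank(T) ≥ 2 > 1, so T is not rank-1.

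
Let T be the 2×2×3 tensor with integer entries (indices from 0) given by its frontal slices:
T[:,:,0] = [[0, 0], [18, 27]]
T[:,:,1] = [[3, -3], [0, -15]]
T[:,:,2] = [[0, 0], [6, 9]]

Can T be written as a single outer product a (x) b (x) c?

No

The mode-1 unfolding of T (rows indexed by i, columns by (j,k) = (0,0), (0,1), (0,2), (1,0), (1,1), (1,2)) is [[0, 3, 0, 0, -3, 0], [18, 0, 6, 27, -15, 9]].
There the 2×2 minor on rows i ∈ {0, 1}, columns (j,k) ∈ {(0,0), (0,1)} is det [[0, 3], [18, 0]] = -54 ≠ 0, so this unfolding has rank ≥ 2; CP rank is at least every unfolding rank, so rank(T) ≥ 2.
In particular rank(T) ≥ 2 > 1, so T is not rank-1.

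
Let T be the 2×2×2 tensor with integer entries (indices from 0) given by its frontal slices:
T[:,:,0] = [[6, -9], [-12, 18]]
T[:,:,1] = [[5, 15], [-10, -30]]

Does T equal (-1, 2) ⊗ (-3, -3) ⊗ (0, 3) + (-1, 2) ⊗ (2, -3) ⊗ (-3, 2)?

Yes

Reconstruct entrywise from the claimed factors. For example, T[1,1,1] = -30 and Σₗ aₗ[1]bₗ[1]cₗ[1] = (2)·(-3)·(3) + (2)·(-3)·(2) = -30; checking all 8 entries, every one matches. The claim holds.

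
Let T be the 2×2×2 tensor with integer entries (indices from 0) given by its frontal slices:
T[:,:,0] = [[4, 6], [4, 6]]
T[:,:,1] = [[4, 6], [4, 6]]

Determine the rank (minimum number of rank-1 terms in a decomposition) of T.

Lower bound: T ≠ 0 (e.g. T[0,0,0] = 4), so rank(T) ≥ 1.
Upper bound: if T = a ⊗ b ⊗ c then every fibre of T is a multiple of the corresponding factor, so read the factors off the fibres through the nonzero entry T[0,0,0] = 4.
The mode-1 fibre T[:,0,0] = [4, 4] gives a = [1, 1] (primitive direction); the mode-2 fibre T[0,:,0] = [4, 6] gives b = [2, 3]; then c[k] = T[0,0,k] / (a[0]·b[0]) = [4, 4] / 2 = [2, 2].
Expanding [1, 1] ⊗ [2, 3] ⊗ [2, 2] reproduces all 8 entries of T, so T = [1, 1] ⊗ [2, 3] ⊗ [2, 2] and rank(T) ≤ 1.
These bounds meet, so rank(T) = 1.
Check entry T[1,1,1] = 6: (1)·(3)·(2) = 6.

1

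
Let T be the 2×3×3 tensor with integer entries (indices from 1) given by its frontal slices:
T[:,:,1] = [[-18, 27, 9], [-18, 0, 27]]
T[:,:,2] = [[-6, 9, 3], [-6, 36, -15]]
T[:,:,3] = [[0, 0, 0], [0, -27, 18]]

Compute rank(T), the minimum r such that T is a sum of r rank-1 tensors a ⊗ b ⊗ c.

Lower bound: the mode-2 unfolding of T (rows indexed by j, columns by (i,k) = (1,1), (1,2), (1,3), (2,1), (2,2), (2,3)) is [[-18, -6, 0, -18, -6, 0], [27, 9, 0, 0, 36, -27], [9, 3, 0, 27, -15, 18]].
There the 2×2 minor on rows j ∈ {1, 2}, columns (i,k) ∈ {(1,1), (2,1)} is det [[-18, -18], [27, 0]] = 486 ≠ 0, so this unfolding has rank ≥ 2; CP rank is at least every unfolding rank, so rank(T) ≥ 2. (Flattening ranks never certify an upper bound on CP rank; for that we must actually write T with 2 rank-1 terms.)
Upper bound — finding two terms. Write S_k = T[:,:,k] for the frontal slices: S₁ = [[-18, 27, 9], [-18, 0, 27]], S₂ = [[-6, 9, 3], [-6, 36, -15]], S₃ = [[0, 0, 0], [0, -27, 18]].
If T = a₁ ⊗ b₁ ⊗ c₁ + a₂ ⊗ b₂ ⊗ c₂ then each S_k = c₁[k]·a₁b₁ᵀ + c₂[k]·a₂b₂ᵀ. S₁ and S₂ are linearly independent, so a₁b₁ᵀ and a₂b₂ᵀ must span the same plane of matrices: they are the rank-1 matrices of the form x·S₁ + y·S₂.
The 2×2 minor of x·S₁ + y·S₂ on rows {1,2}, columns {1,2} is 486·x² − 324·xy − 162·y² = 162·(x − y)(3·x + y), vanishing at (x:y) = (1:1) and (1:-3).
M₁ = S₁ + S₂ = [[-24, 36, 12], [-24, 36, 12]] = (-12)·[1, 1][2, -3, -1]ᵀ and M₂ = S₁ − 3·S₂ = [[0, 0, 0], [0, -108, 72]] = (-36)·[0, 1][0, 3, -2]ᵀ, so take a₁ = [1, 1], b₁ = [2, -3, -1], a₂ = [0, 1], b₂ = [0, 3, -2].
Each slice is an integer combination of E₁ = a₁b₁ᵀ and E₂ = a₂b₂ᵀ: S₁ = −9·E₁ − 9·E₂, S₂ = −3·E₁ + 9·E₂, S₃ = −9·E₂; reading off coefficients, c₁ = [-9, -3, 0] and c₂ = [-9, 9, -9].
Hence T = [1, 1] ⊗ [2, -3, -1] ⊗ [-9, -3, 0] + [0, 1] ⊗ [0, 3, -2] ⊗ [-9, 9, -9], so rank(T) ≤ 2.
These bounds meet, so rank(T) = 2.

2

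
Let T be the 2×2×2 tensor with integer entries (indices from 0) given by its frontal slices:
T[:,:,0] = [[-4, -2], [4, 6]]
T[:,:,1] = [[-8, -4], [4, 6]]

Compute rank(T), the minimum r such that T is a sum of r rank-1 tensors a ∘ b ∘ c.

2

Lower bound: the mode-2 unfolding of T (rows indexed by j, columns by (i,k) = (0,0), (0,1), (1,0), (1,1)) is [[-4, -8, 4, 4], [-2, -4, 6, 6]].
There the 2×2 minor on rows j ∈ {0, 1}, columns (i,k) ∈ {(0,0), (1,0)} is det [[-4, 4], [-2, 6]] = -16 ≠ 0, so this unfolding has rank ≥ 2; CP rank is at least every unfolding rank, so rank(T) ≥ 2. (Unfolding ranks only ever bound the CP rank from below — rank(T) can be strictly larger than all of them — so the matching upper bound has to come from an explicit 2-term decomposition.)
Upper bound — finding two terms. Write S_k = T[:,:,k] for the frontal slices: S₀ = [[-4, -2], [4, 6]], S₁ = [[-8, -4], [4, 6]].
If T = a₁ ∘ b₁ ∘ c₁ + a₂ ∘ b₂ ∘ c₂ then each S_k = c₁[k]·a₁b₁ᵀ + c₂[k]·a₂b₂ᵀ. S₀ and S₁ are linearly independent, so a₁b₁ᵀ and a₂b₂ᵀ must span the same plane of matrices: they are the rank-1 matrices of the form x·S₀ + y·S₁.
det(x·S₀ + y·S₁) is −16·x² − 48·xy − 32·y² = (-16)·(x + 2·y)(x + y), vanishing at (x:y) = (2:-1) and (1:-1).
M₁ = 2·S₀ − S₁ = [[0, 0], [4, 6]] = 2·[0, 1][2, 3]ᵀ and M₂ = S₀ − S₁ = [[4, 2], [0, 0]] = 2·[1, 0][2, 1]ᵀ, so take a₁ = [0, 1], b₁ = [2, 3], a₂ = [1, 0], b₂ = [2, 1].
Each slice is an integer combination of E₁ = a₁b₁ᵀ and E₂ = a₂b₂ᵀ: S₀ = 2·E₁ − 2·E₂, S₁ = 2·E₁ − 4·E₂; reading off coefficients, c₁ = [2, 2] and c₂ = [-2, -4].
Hence T = [0, 1] ∘ [2, 3] ∘ [2, 2] + [1, 0] ∘ [2, 1] ∘ [-2, -4], so rank(T) ≤ 2.
These bounds meet, so rank(T) = 2.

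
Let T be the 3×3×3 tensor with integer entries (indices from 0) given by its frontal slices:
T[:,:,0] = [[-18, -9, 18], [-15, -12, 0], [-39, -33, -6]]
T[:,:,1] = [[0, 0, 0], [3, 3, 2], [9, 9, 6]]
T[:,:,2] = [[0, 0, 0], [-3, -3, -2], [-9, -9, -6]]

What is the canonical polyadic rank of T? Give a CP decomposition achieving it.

rank(T) = 2

Lower bound: the mode-3 unfolding of T (rows indexed by k, columns by (i,j) = (0,0), (0,1), (0,2), (1,0), (1,1), (1,2), (2,0), (2,1), (2,2)) is [[-18, -9, 18, -15, -12, 0, -39, -33, -6], [0, 0, 0, 3, 3, 2, 9, 9, 6], [0, 0, 0, -3, -3, -2, -9, -9, -6]].
There the 2×2 minor on rows k ∈ {0, 1}, columns (i,j) ∈ {(0,0), (1,0)} is det [[-18, -15], [0, 3]] = -54 ≠ 0, so this unfolding has rank ≥ 2; CP rank is at least every unfolding rank, so rank(T) ≥ 2. (Unfolding ranks only ever bound the CP rank from below — rank(T) can be strictly larger than all of them — so the matching upper bound has to come from an explicit 2-term decomposition.)
Upper bound — finding two terms. Write S_k = T[:,:,k] for the frontal slices: S₀ = [[-18, -9, 18], [-15, -12, 0], [-39, -33, -6]], S₁ = [[0, 0, 0], [3, 3, 2], [9, 9, 6]], S₂ = [[0, 0, 0], [-3, -3, -2], [-9, -9, -6]].
If T = a₁ (x) b₁ (x) c₁ + a₂ (x) b₂ (x) c₂ then each S_k = c₁[k]·a₁b₁ᵀ + c₂[k]·a₂b₂ᵀ. S₀ and S₁ are linearly independent, so a₁b₁ᵀ and a₂b₂ᵀ must span the same plane of matrices: they are the rank-1 matrices of the form x·S₀ + y·S₁.
The 2×2 minor of x·S₀ + y·S₁ on rows {0,1}, columns {0,1} is 81·x² − 27·xy = 27·(3·x − y)(x), vanishing at (x:y) = (1:3) and (0:1).
M₁ = S₀ + 3·S₁ = [[-18, -9, 18], [-6, -3, 6], [-12, -6, 12]] = (-3)·[3, 1, 2][2, 1, -2]ᵀ and M₂ = S₁ = [[0, 0, 0], [3, 3, 2], [9, 9, 6]] = [0, 1, 3][3, 3, 2]ᵀ, so take a₁ = [3, 1, 2], b₁ = [2, 1, -2], a₂ = [0, 1, 3], b₂ = [3, 3, 2].
Each slice is an integer combination of E₁ = a₁b₁ᵀ and E₂ = a₂b₂ᵀ: S₀ = −3·E₁ − 3·E₂, S₁ = E₂, S₂ = −E₂; reading off coefficients, c₁ = [-3, 0, 0] and c₂ = [-3, 1, -1].
Hence T = [3, 1, 2] (x) [2, 1, -2] (x) [-3, 0, 0] + [0, 1, 3] (x) [3, 3, 2] (x) [-3, 1, -1], so rank(T) ≤ 2.
These bounds meet, so rank(T) = 2.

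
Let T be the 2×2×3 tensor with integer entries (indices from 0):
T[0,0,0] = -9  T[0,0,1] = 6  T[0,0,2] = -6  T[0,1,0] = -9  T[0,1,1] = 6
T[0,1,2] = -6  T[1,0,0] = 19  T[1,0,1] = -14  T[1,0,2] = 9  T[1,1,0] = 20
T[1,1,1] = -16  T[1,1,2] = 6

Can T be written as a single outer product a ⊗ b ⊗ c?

No

The mode-1 unfolding of T (rows indexed by i, columns by (j,k) = (0,0), (0,1), (0,2), (1,0), (1,1), (1,2)) is [[-9, 6, -6, -9, 6, -6], [19, -14, 9, 20, -16, 6]].
There the 2×2 minor on rows i ∈ {0, 1}, columns (j,k) ∈ {(0,0), (0,1)} is det [[-9, 6], [19, -14]] = 12 ≠ 0, so this unfolding has rank ≥ 2; CP rank is at least every unfolding rank, so rank(T) ≥ 2.
In particular rank(T) ≥ 2 > 1, so T is not rank-1.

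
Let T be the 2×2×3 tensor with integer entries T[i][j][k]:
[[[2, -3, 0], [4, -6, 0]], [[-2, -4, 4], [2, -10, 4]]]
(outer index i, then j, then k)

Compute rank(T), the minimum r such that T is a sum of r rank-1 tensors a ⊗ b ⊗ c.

2

Lower bound: the mode-2 unfolding of T (rows indexed by j, columns by (i,k) = (0,0), (0,1), (0,2), (1,0), (1,1), (1,2)) is [[2, -3, 0, -2, -4, 4], [4, -6, 0, 2, -10, 4]].
There the 2×2 minor on rows j ∈ {0, 1}, columns (i,k) ∈ {(0,0), (1,0)} is det [[2, -2], [4, 2]] = 12 ≠ 0, so this unfolding has rank ≥ 2; CP rank is at least every unfolding rank, so rank(T) ≥ 2. (Unfolding ranks only ever bound the CP rank from below — rank(T) can be strictly larger than all of them — so the matching upper bound has to come from an explicit 2-term decomposition.)
Upper bound — finding two terms. Write S_k = T[:,:,k] for the frontal slices: S₀ = [[2, 4], [-2, 2]], S₁ = [[-3, -6], [-4, -10]], S₂ = [[0, 0], [4, 4]].
If T = a₁ ⊗ b₁ ⊗ c₁ + a₂ ⊗ b₂ ⊗ c₂ then each S_k = c₁[k]·a₁b₁ᵀ + c₂[k]·a₂b₂ᵀ. S₀ and S₁ are linearly independent, so a₁b₁ᵀ and a₂b₂ᵀ must span the same plane of matrices: they are the rank-1 matrices of the form x·S₀ + y·S₁.
det(x·S₀ + y·S₁) is 12·x² − 22·xy + 6·y² = 2·(2·x − 3·y)(3·x − y), vanishing at (x:y) = (3:2) and (1:3).
M₁ = 3·S₀ + 2·S₁ = [[0, 0], [-14, -14]] = (-14)·[0, 1][1, 1]ᵀ and M₂ = S₀ + 3·S₁ = [[-7, -14], [-14, -28]] = (-7)·[1, 2][1, 2]ᵀ, so take a₁ = [0, 1], b₁ = [1, 1], a₂ = [1, 2], b₂ = [1, 2].
Each slice is an integer combination of E₁ = a₁b₁ᵀ and E₂ = a₂b₂ᵀ: S₀ = −6·E₁ + 2·E₂, S₁ = 2·E₁ − 3·E₂, S₂ = 4·E₁; reading off coefficients, c₁ = [-6, 2, 4] and c₂ = [2, -3, 0].
Hence T = [0, 1] ⊗ [1, 1] ⊗ [-6, 2, 4] + [1, 2] ⊗ [1, 2] ⊗ [2, -3, 0], so rank(T) ≤ 2.
These bounds meet, so rank(T) = 2.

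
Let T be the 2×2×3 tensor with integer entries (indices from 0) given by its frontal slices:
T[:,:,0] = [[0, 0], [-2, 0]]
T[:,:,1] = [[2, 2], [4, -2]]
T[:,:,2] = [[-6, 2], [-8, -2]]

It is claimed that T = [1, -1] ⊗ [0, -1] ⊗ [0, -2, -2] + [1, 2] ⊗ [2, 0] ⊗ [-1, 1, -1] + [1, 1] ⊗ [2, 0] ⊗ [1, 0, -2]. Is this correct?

Reconstruct entrywise from the claimed factors. For example, T[1,1,0] = 0 and Σₗ aₗ[1]bₗ[1]cₗ[0] = (-1)·(-1)·(0) + (2)·(0)·(-1) + (1)·(0)·(1) = 0; checking all 12 entries, every one matches. The claim holds.

Yes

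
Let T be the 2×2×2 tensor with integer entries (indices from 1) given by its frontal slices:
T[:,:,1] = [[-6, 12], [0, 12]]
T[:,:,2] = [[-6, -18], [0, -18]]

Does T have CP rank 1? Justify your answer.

The mode-2 unfolding of T (rows indexed by j, columns by (i,k) = (1,1), (1,2), (2,1), (2,2)) is [[-6, -6, 0, 0], [12, -18, 12, -18]].
There the 2×2 minor on rows j ∈ {1, 2}, columns (i,k) ∈ {(1,1), (1,2)} is det [[-6, -6], [12, -18]] = 180 ≠ 0, so this unfolding has rank ≥ 2; CP rank is at least every unfolding rank, so rank(T) ≥ 2.
In particular rank(T) ≥ 2 > 1, so T is not rank-1.

No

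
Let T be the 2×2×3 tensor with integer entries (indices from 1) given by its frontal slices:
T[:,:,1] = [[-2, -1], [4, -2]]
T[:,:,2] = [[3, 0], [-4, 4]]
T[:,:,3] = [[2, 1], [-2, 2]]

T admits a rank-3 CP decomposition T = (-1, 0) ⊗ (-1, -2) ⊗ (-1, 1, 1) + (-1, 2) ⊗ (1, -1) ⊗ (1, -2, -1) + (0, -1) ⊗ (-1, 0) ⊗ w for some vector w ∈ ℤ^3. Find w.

w = (2, 0, 0)

Subtract the known terms from T to get the rank-1 residual R = (0, -1) ⊗ (-1, 0) ⊗ w, so R[i,j,k] = a[i]·b[j]·w[k]. Pick indices with nonzero a[2]·b[1] = (-1)·(-1) = 1. Only the fibre through (2,1,·) is needed: R[2,1,:] = T[2,1,:] − Σₗ aₗ[2]bₗ[1]cₗ = [4, -4, -2] − (0)·(-1)·(-1, 1, 1) − (2)·(1)·(1, -2, -1) = [2, 0, 0]. Then w[k] = R[2,1,k] / 1 for each k, giving w = [2, 0, 0] / 1 = (2, 0, 0).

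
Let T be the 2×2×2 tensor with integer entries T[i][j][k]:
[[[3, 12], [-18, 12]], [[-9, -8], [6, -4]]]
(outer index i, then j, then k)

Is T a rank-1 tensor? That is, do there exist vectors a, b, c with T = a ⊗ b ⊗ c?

The mode-3 unfolding of T (rows indexed by k, columns by (i,j) = (0,0), (0,1), (1,0), (1,1)) is [[3, -18, -9, 6], [12, 12, -8, -4]].
There the 2×2 minor on rows k ∈ {0, 1}, columns (i,j) ∈ {(0,0), (0,1)} is det [[3, -18], [12, 12]] = 252 ≠ 0, so this unfolding has rank ≥ 2; CP rank is at least every unfolding rank, so rank(T) ≥ 2.
In particular rank(T) ≥ 2 > 1, so T is not rank-1.

No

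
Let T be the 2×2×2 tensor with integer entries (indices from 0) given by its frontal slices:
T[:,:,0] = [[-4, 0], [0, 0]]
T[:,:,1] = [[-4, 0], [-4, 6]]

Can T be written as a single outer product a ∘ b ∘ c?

The mode-1 unfolding of T (rows indexed by i, columns by (j,k) = (0,0), (0,1), (1,0), (1,1)) is [[-4, -4, 0, 0], [0, -4, 0, 6]].
There the 2×2 minor on rows i ∈ {0, 1}, columns (j,k) ∈ {(0,0), (0,1)} is det [[-4, -4], [0, -4]] = 16 ≠ 0, so this unfolding has rank ≥ 2; CP rank is at least every unfolding rank, so rank(T) ≥ 2.
In particular rank(T) ≥ 2 > 1, so T is not rank-1.

No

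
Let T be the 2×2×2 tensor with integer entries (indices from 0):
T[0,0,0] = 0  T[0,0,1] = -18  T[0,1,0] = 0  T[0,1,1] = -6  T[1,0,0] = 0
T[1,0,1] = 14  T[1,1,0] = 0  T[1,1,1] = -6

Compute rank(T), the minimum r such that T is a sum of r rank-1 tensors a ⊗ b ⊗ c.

Lower bound: the mode-2 unfolding of T (rows indexed by j, columns by (i,k) = (0,0), (0,1), (1,0), (1,1)) is [[0, -18, 0, 14], [0, -6, 0, -6]].
There the 2×2 minor on rows j ∈ {0, 1}, columns (i,k) ∈ {(0,1), (1,1)} is det [[-18, 14], [-6, -6]] = 192 ≠ 0, so this unfolding has rank ≥ 2; CP rank is at least every unfolding rank, so rank(T) ≥ 2. (Unfolding ranks only ever bound the CP rank from below — rank(T) can be strictly larger than all of them — so the matching upper bound has to come from an explicit 2-term decomposition.)
Upper bound — finding two terms. Every mode-3 slice of T is a multiple of one matrix: T[:,:,k] = c[k]·M with c = [0, 1] and M = [[-18, -6], [14, -6]] (rows indexed by i, columns by j). So it suffices to write M as a sum of two rank-1 matrices.
Splitting M by its rows (i = 0, 1), M = [1, 0][-18, -6]ᵀ + [0, 1][14, -6]ᵀ.
Hence T = [1, 0] ⊗ [-18, -6] ⊗ [0, 1] + [0, 1] ⊗ [14, -6] ⊗ [0, 1], so rank(T) ≤ 2.
These bounds meet, so rank(T) = 2.

2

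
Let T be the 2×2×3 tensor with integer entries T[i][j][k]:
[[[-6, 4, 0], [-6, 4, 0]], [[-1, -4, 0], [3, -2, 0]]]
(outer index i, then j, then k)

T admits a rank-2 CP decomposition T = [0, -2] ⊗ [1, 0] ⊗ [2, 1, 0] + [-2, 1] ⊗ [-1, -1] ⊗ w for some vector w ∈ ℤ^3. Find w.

Subtract the known terms from T to get the rank-1 residual R = [-2, 1] ⊗ [-1, -1] ⊗ w, so R[i,j,k] = a[i]·b[j]·w[k]. Pick indices with nonzero a[0]·b[0] = (-2)·(-1) = 2. Only the fibre through (0,0,·) is needed: R[0,0,:] = T[0,0,:] − Σₗ aₗ[0]bₗ[0]cₗ = [-6, 4, 0] − (0)·(1)·[2, 1, 0] = [-6, 4, 0]. Then w[k] = R[0,0,k] / 2 for each k, giving w = [-6, 4, 0] / 2 = [-3, 2, 0].

w = [-3, 2, 0]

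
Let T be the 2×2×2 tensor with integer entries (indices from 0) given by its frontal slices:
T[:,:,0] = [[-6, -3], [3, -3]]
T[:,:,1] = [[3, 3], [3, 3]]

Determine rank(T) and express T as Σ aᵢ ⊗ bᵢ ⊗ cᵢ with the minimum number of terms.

rank(T) = 2

Lower bound: the mode-1 unfolding of T (rows indexed by i, columns by (j,k) = (0,0), (0,1), (1,0), (1,1)) is [[-6, 3, -3, 3], [3, 3, -3, 3]].
There the 2×2 minor on rows i ∈ {0, 1}, columns (j,k) ∈ {(0,0), (0,1)} is det [[-6, 3], [3, 3]] = -27 ≠ 0, so this unfolding has rank ≥ 2; CP rank is at least every unfolding rank, so rank(T) ≥ 2. (Unfolding ranks only ever bound the CP rank from below — rank(T) can be strictly larger than all of them — so the matching upper bound has to come from an explicit 2-term decomposition.)
Upper bound — finding two terms. Write S_k = T[:,:,k] for the frontal slices: S₀ = [[-6, -3], [3, -3]], S₁ = [[3, 3], [3, 3]].
If T = a₁ ⊗ b₁ ⊗ c₁ + a₂ ⊗ b₂ ⊗ c₂ then each S_k = c₁[k]·a₁b₁ᵀ + c₂[k]·a₂b₂ᵀ. S₀ and S₁ are linearly independent, so a₁b₁ᵀ and a₂b₂ᵀ must span the same plane of matrices: they are the rank-1 matrices of the form x·S₀ + y·S₁.
det(x·S₀ + y·S₁) is 27·x² − 27·xy = 27·(x − y)(x), vanishing at (x:y) = (1:1) and (0:1).
M₁ = S₀ + S₁ = [[-3, 0], [6, 0]] = (-3)·(1, -2)(1, 0)ᵀ and M₂ = S₁ = [[3, 3], [3, 3]] = 3·(1, 1)(1, 1)ᵀ, so take a₁ = (1, -2), b₁ = (1, 0), a₂ = (1, 1), b₂ = (1, 1).
Each slice is an integer combination of E₁ = a₁b₁ᵀ and E₂ = a₂b₂ᵀ: S₀ = −3·E₁ − 3·E₂, S₁ = 3·E₂; reading off coefficients, c₁ = (-3, 0) and c₂ = (-3, 3).
Hence T = (1, -2) ⊗ (1, 0) ⊗ (-3, 0) + (1, 1) ⊗ (1, 1) ⊗ (-3, 3), so rank(T) ≤ 2.
These bounds meet, so rank(T) = 2.
Check entry T[1,0,1] = 3: (-2)·(1)·(0) + (1)·(1)·(3) = 3.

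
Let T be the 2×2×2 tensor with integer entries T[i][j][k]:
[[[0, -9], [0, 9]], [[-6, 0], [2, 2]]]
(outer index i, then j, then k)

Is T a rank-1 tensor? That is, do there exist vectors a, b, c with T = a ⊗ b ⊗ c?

The mode-2 unfolding of T (rows indexed by j, columns by (i,k) = (0,0), (0,1), (1,0), (1,1)) is [[0, -9, -6, 0], [0, 9, 2, 2]].
There the 2×2 minor on rows j ∈ {0, 1}, columns (i,k) ∈ {(0,1), (1,0)} is det [[-9, -6], [9, 2]] = 36 ≠ 0, so this unfolding has rank ≥ 2; CP rank is at least every unfolding rank, so rank(T) ≥ 2.
In particular rank(T) ≥ 2 > 1, so T is not rank-1.

No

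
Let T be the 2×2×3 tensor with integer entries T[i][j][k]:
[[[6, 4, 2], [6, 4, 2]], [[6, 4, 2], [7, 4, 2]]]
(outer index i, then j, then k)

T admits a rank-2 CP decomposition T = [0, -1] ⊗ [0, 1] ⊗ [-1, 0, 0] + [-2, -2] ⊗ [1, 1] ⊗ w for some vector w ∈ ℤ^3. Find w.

Subtract the known terms from T to get the rank-1 residual R = [-2, -2] ⊗ [1, 1] ⊗ w, so R[i,j,k] = a[i]·b[j]·w[k]. Pick indices with nonzero a[0]·b[0] = (-2)·(1) = -2. Only the fibre through (0,0,·) is needed: R[0,0,:] = T[0,0,:] − Σₗ aₗ[0]bₗ[0]cₗ = [6, 4, 2] − (0)·(0)·[-1, 0, 0] = [6, 4, 2]. Then w[k] = R[0,0,k] / -2 for each k, giving w = [6, 4, 2] / -2 = [-3, -2, -1].

w = [-3, -2, -1]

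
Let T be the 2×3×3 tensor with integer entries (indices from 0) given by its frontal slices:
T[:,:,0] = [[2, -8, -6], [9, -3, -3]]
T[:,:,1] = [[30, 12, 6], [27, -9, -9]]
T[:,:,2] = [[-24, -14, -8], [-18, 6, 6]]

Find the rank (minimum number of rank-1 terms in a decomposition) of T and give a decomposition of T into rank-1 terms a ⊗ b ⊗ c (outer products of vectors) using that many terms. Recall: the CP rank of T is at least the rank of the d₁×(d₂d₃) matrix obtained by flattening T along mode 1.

Lower bound: in the mode-1 unfolding of T (rows indexed by i, columns by (j,k)) the 2×2 minor on rows i ∈ {0, 1}, columns (j,k) ∈ {(0,0), (0,1)} is det [[2, 30], [9, 27]] = -216 ≠ 0, so that unfolding has rank ≥ 2 and hence rank(T) ≥ 2 (CP rank is at least every unfolding rank, though it can be larger).
Upper bound: with S_k = T[:,:,k], the two rank-1 terms a₁b₁ᵀ, a₂b₂ᵀ are the rank-1 members of the pencil x·S₀ + y·S₁.
The 2×2 minor of x·S₀ + y·S₁ on rows {0,1}, columns {0,1} is 66·x² − 594·y² = 66·(x − 3·y)(x + 3·y), vanishing at (x:y) = (3:1) and (3:-1).
M₁ = 3·S₀ + S₁ = [[36, -12, -12], [54, -18, -18]] = 6·[2, 3][3, -1, -1]ᵀ and M₂ = 3·S₀ − S₁ = [[-24, -36, -24], [0, 0, 0]] = (-12)·[1, 0][2, 3, 2]ᵀ, so take a₁ = [2, 3], b₁ = [3, -1, -1], a₂ = [1, 0], b₂ = [2, 3, 2].
Each slice is an integer combination of E₁ = a₁b₁ᵀ and E₂ = a₂b₂ᵀ: S₀ = E₁ − 2·E₂, S₁ = 3·E₁ + 6·E₂, S₂ = −2·E₁ − 6·E₂; reading off coefficients, c₁ = [1, 3, -2] and c₂ = [-2, 6, -6].
Hence T = [2, 3] ⊗ [3, -1, -1] ⊗ [1, 3, -2] + [1, 0] ⊗ [2, 3, 2] ⊗ [-2, 6, -6], so rank(T) ≤ 2.
These bounds meet, so rank(T) = 2.

rank(T) = 2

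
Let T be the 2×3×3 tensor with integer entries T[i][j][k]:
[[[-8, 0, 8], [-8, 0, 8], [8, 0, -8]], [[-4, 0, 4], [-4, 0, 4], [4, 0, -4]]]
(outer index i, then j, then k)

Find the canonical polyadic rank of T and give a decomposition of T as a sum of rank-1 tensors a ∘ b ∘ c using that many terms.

rank(T) = 1

Lower bound: T ≠ 0 (e.g. T[0,0,0] = -8), so rank(T) ≥ 1.
Upper bound: the mode-1 fibre T[:,0,0] = [-8, -4] gives a = [2, 1] (primitive direction); the mode-2 fibre T[0,:,0] = [-8, -8, 8] gives b = [1, 1, -1]; then c[k] = T[0,0,k] / (a[0]·b[0]) = [-8, 0, 8] / 2 = [-4, 0, 4].
Expanding [2, 1] ∘ [1, 1, -1] ∘ [-4, 0, 4] reproduces all 18 entries of T, so T = [2, 1] ∘ [1, 1, -1] ∘ [-4, 0, 4] and rank(T) ≤ 1.
These bounds meet, so rank(T) = 1.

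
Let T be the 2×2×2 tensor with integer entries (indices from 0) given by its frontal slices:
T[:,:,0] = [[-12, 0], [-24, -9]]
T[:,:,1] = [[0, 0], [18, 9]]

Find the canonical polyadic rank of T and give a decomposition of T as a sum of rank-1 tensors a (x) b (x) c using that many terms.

Lower bound: the mode-3 unfolding of T (rows indexed by k, columns by (i,j) = (0,0), (0,1), (1,0), (1,1)) is [[-12, 0, -24, -9], [0, 0, 18, 9]].
There the 2×2 minor on rows k ∈ {0, 1}, columns (i,j) ∈ {(0,0), (1,0)} is det [[-12, -24], [0, 18]] = -216 ≠ 0, so this unfolding has rank ≥ 2; CP rank is at least every unfolding rank, so rank(T) ≥ 2. (Flattening ranks never certify an upper bound on CP rank; for that we must actually write T with 2 rank-1 terms.)
Upper bound — finding two terms. Write S_k = T[:,:,k] for the frontal slices: S₀ = [[-12, 0], [-24, -9]], S₁ = [[0, 0], [18, 9]].
If T = a₁ (x) b₁ (x) c₁ + a₂ (x) b₂ (x) c₂ then each S_k = c₁[k]·a₁b₁ᵀ + c₂[k]·a₂b₂ᵀ. S₀ and S₁ are linearly independent, so a₁b₁ᵀ and a₂b₂ᵀ must span the same plane of matrices: they are the rank-1 matrices of the form x·S₀ + y·S₁.
det(x·S₀ + y·S₁) is 108·x² − 108·xy = 108·(x − y)(x), vanishing at (x:y) = (1:1) and (0:1).
M₁ = S₀ + S₁ = [[-12, 0], [-6, 0]] = (-6)·[2, 1][1, 0]ᵀ and M₂ = S₁ = [[0, 0], [18, 9]] = 9·[0, 1][2, 1]ᵀ, so take a₁ = [2, 1], b₁ = [1, 0], a₂ = [0, 1], b₂ = [2, 1].
Each slice is an integer combination of E₁ = a₁b₁ᵀ and E₂ = a₂b₂ᵀ: S₀ = −6·E₁ − 9·E₂, S₁ = 9·E₂; reading off coefficients, c₁ = [-6, 0] and c₂ = [-9, 9].
Hence T = [2, 1] (x) [1, 0] (x) [-6, 0] + [0, 1] (x) [2, 1] (x) [-9, 9], so rank(T) ≤ 2.
These bounds meet, so rank(T) = 2.
Check entry T[1,1,1] = 9: (1)·(0)·(0) + (1)·(1)·(9) = 9.

rank(T) = 2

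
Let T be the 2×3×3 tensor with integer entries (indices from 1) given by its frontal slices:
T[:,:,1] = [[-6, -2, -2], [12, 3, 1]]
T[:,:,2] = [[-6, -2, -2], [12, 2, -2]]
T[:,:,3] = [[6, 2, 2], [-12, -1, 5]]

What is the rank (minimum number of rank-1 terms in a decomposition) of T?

Lower bound: the mode-3 unfolding of T (rows indexed by k, columns by (i,j) = (1,1), (1,2), (1,3), (2,1), (2,2), (2,3)) is [[-6, -2, -2, 12, 3, 1], [-6, -2, -2, 12, 2, -2], [6, 2, 2, -12, -1, 5]].
There the 2×2 minor on rows k ∈ {1, 2}, columns (i,j) ∈ {(1,1), (2,2)} is det [[-6, 3], [-6, 2]] = 6 ≠ 0, so this unfolding has rank ≥ 2; CP rank is at least every unfolding rank, so rank(T) ≥ 2. (Unfolding ranks only ever bound the CP rank from below — rank(T) can be strictly larger than all of them — so the matching upper bound has to come from an explicit 2-term decomposition.)
Upper bound — finding two terms. Write S_k = T[:,:,k] for the frontal slices: S₁ = [[-6, -2, -2], [12, 3, 1]], S₂ = [[-6, -2, -2], [12, 2, -2]], S₃ = [[6, 2, 2], [-12, -1, 5]].
If T = a₁ (x) b₁ (x) c₁ + a₂ (x) b₂ (x) c₂ then each S_k = c₁[k]·a₁b₁ᵀ + c₂[k]·a₂b₂ᵀ. S₁ and S₂ are linearly independent, so a₁b₁ᵀ and a₂b₂ᵀ must span the same plane of matrices: they are the rank-1 matrices of the form x·S₁ + y·S₂.
The 2×2 minor of x·S₁ + y·S₂ on rows {1,2}, columns {1,2} is 6·x² + 18·xy + 12·y² = 6·(x + 2·y)(x + y), vanishing at (x:y) = (2:-1) and (1:-1).
M₁ = 2·S₁ − S₂ = [[-6, -2, -2], [12, 4, 4]] = (-2)·[1, -2][3, 1, 1]ᵀ and M₂ = S₁ − S₂ = [[0, 0, 0], [0, 1, 3]] = [0, 1][0, 1, 3]ᵀ, so take a₁ = [1, -2], b₁ = [3, 1, 1], a₂ = [0, 1], b₂ = [0, 1, 3].
Each slice is an integer combination of E₁ = a₁b₁ᵀ and E₂ = a₂b₂ᵀ: S₁ = −2·E₁ − E₂, S₂ = −2·E₁ − 2·E₂, S₃ = 2·E₁ + 3·E₂; reading off coefficients, c₁ = [-2, -2, 2] and c₂ = [-1, -2, 3].
Hence T = [1, -2] (x) [3, 1, 1] (x) [-2, -2, 2] + [0, 1] (x) [0, 1, 3] (x) [-1, -2, 3], so rank(T) ≤ 2.
These bounds meet, so rank(T) = 2.
Check entry T[1,2,3] = 2: (1)·(1)·(2) + (0)·(1)·(3) = 2.

2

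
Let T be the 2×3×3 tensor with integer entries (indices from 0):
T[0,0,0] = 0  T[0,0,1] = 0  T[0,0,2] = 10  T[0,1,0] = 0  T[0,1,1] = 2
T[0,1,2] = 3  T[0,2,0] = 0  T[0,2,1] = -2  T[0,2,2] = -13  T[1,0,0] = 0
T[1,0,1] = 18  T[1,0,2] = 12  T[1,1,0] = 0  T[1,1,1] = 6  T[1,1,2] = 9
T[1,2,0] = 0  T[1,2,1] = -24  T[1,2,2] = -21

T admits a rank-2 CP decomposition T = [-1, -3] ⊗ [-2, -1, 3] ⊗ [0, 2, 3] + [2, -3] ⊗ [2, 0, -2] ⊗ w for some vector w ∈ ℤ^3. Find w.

Subtract the known terms from T to get the rank-1 residual R = [2, -3] ⊗ [2, 0, -2] ⊗ w, so R[i,j,k] = a[i]·b[j]·w[k]. Pick indices with nonzero a[0]·b[0] = (2)·(2) = 4. Only the fibre through (0,0,·) is needed: R[0,0,:] = T[0,0,:] − Σₗ aₗ[0]bₗ[0]cₗ = [0, 0, 10] − (-1)·(-2)·[0, 2, 3] = [0, -4, 4]. Then w[k] = R[0,0,k] / 4 for each k, giving w = [0, -4, 4] / 4 = [0, -1, 1].

w = [0, -1, 1]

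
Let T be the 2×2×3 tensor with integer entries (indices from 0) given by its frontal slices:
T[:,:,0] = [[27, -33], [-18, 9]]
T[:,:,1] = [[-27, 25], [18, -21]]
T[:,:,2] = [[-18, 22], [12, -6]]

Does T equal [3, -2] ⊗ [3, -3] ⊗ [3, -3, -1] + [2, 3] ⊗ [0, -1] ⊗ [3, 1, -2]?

No

Reconstruct entry (0,0,2) from the claimed factors: Σₗ aₗ[0]bₗ[0]cₗ[2] = (3)·(3)·(-1) + (2)·(0)·(-2) = -9, but T[0,0,2] = -18. The claim is false.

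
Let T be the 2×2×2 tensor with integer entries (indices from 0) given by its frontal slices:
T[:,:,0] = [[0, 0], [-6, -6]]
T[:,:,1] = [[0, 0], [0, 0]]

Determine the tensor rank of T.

Lower bound: T ≠ 0 (e.g. T[1,0,0] = -6), so rank(T) ≥ 1.
Upper bound: the mode-1 fibre T[:,0,0] = [0, -6] gives a = [0, 1] (primitive direction); the mode-2 fibre T[1,:,0] = [-6, -6] gives b = [1, 1]; then c[k] = T[1,0,k] / (a[1]·b[0]) = [-6, 0] / 1 = [-6, 0].
Expanding [0, 1] (x) [1, 1] (x) [-6, 0] reproduces all 8 entries of T, so T = [0, 1] (x) [1, 1] (x) [-6, 0] and rank(T) ≤ 1.
These bounds meet, so rank(T) = 1.

1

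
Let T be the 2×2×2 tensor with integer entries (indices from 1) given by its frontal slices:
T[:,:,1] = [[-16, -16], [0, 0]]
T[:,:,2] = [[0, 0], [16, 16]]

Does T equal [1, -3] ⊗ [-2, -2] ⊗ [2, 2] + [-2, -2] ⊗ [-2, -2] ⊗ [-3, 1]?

Reconstruct entrywise from the claimed factors. For example, T[2,1,2] = 16 and Σₗ aₗ[2]bₗ[1]cₗ[2] = (-3)·(-2)·(2) + (-2)·(-2)·(1) = 16; checking all 8 entries, every one matches. The claim holds.

Yes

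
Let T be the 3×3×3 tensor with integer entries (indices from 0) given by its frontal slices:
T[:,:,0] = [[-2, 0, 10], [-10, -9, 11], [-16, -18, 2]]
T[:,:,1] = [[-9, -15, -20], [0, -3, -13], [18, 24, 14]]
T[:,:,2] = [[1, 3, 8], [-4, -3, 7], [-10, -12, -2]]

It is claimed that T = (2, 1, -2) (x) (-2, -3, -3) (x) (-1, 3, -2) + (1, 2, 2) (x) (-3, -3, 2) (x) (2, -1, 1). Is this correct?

Reconstruct entry (0,0,2) from the claimed factors: Σₗ aₗ[0]bₗ[0]cₗ[2] = (2)·(-2)·(-2) + (1)·(-3)·(1) = 5, but T[0,0,2] = 1. The claim is false.

No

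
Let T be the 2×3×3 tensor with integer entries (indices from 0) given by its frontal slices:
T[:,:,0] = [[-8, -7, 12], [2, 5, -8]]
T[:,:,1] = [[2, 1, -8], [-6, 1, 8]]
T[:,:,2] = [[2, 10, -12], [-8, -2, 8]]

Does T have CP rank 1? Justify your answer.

No

The mode-3 unfolding of T (rows indexed by k, columns by (i,j) = (0,0), (0,1), (0,2), (1,0), (1,1), (1,2)) is [[-8, -7, 12, 2, 5, -8], [2, 1, -8, -6, 1, 8], [2, 10, -12, -8, -2, 8]].
There the 3×3 minor on rows k ∈ {0, 1, 2}, columns (i,j) ∈ {(0,0), (0,1), (0,2)} is det [[-8, -7, 12], [2, 1, -8], [2, 10, -12]] = -384 ≠ 0, so this unfolding has rank ≥ 3; CP rank is at least every unfolding rank, so rank(T) ≥ 3.
In particular rank(T) ≥ 3 > 1, so T is not rank-1.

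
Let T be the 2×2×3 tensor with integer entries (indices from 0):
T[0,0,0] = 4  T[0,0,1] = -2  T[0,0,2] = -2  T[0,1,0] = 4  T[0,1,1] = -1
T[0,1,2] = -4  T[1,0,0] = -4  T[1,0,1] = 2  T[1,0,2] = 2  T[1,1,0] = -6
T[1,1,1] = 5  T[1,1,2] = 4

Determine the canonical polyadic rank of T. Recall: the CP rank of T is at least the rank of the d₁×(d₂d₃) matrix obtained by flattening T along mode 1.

Lower bound: the mode-3 unfolding of T (rows indexed by k, columns by (i,j) = (0,0), (0,1), (1,0), (1,1)) is [[4, 4, -4, -6], [-2, -1, 2, 5], [-2, -4, 2, 4]].
There the 3×3 minor on rows k ∈ {0, 1, 2}, columns (i,j) ∈ {(0,0), (0,1), (1,1)} is det [[4, 4, -6], [-2, -1, 5], [-2, -4, 4]] = 20 ≠ 0, so this unfolding has rank ≥ 3; CP rank is at least every unfolding rank, so rank(T) ≥ 3. (Unfolding ranks only ever bound the CP rank from below — rank(T) can be strictly larger than all of them — so the matching upper bound has to come from an explicit 3-term decomposition.)
Upper bound: T is a sum of 3 rank-1 terms, T = [1, -1] ⊗ [0, 1] ⊗ [-2, -1, 0] + [1, -1] ⊗ [1, 2] ⊗ [4, -2, -2] + [1, 0] ⊗ [0, 1] ⊗ [-2, 4, 0] (one valid choice — decompositions are not unique — normalised so each a, b is primitive with positive first nonzero entry; check it by expanding all entries), so rank(T) ≤ 3.
These bounds meet, so rank(T) = 3.
Check entry T[0,0,0] = 4: (1)·(0)·(-2) + (1)·(1)·(4) + (1)·(0)·(-2) = 4.

3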